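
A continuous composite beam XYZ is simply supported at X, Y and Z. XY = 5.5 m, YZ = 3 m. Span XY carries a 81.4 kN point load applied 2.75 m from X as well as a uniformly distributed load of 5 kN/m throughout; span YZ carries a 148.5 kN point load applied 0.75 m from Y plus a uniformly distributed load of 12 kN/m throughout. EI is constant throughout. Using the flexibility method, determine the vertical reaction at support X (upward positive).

R_X = 36.79 kN

Take M_Y as the redundant. Released structure: two simple spans XY and YZ with a hinge at Y.
Rotations at Y on the released spans (each span's end-slope, ×1/EI):
  span XY: point load 81.4 at a = 2.75: Pab(L + a)/(6LEI) = 153.9/EI
  span XY: UDL 5: wL³/(24EI) = 34.66/EI
  span YZ: point load 148.5 at a = 0.75: Pab(L + b)/(6LEI) = 73.09/EI
  span YZ: UDL 12: wL³/(24EI) = 13.5/EI
  relative rotation θ_0 = (188.6 + 86.59)/EI = 275.1/EI
A unit hogging moment at Y produces rotation L₁/(3EI) + L₂/(3EI) = 2.833/EI.
Compatibility: M_Y·(L₁+L₂)/(3EI) = θ_0, giving M_Y = 97.11 kN·m (hogging).
Span XY, ΣM about X with M_Y applied at Y: R_Y^{XY}·5.5 = 299.5 + 97.11, so R_Y^{XY} = 72.11 kN and R_X = 108.9 − 72.11 = 36.79 kN.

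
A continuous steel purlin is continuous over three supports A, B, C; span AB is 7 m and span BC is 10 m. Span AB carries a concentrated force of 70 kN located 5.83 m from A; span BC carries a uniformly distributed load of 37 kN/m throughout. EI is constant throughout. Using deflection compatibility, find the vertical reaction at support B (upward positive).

Take M_B as the redundant. Released structure: two simple spans AB and BC with a hinge at B.
End slopes at the hinge B, treating each span as simply supported:
  span AB: point load 70 at a = 5.83: Pab(L + a)/(6LEI) = 145.9/EI
  span BC: UDL 37: wL³/(24EI) = 1542/EI
  relative rotation θ_0 = (145.9 + 1542)/EI = 1688/EI
A unit hogging moment at B produces rotation L₁/(3EI) + L₂/(3EI) = 5.667/EI.
Compatibility: M_B·(L₁+L₂)/(3EI) = θ_0, giving M_B = 297.8 kN·m (hogging).
Span AB, ΣM about A with M_B applied at B: R_B^{AB}·7 = 408.1 + 297.8, so R_B^{AB} = 100.8 kN and R_A = 70 − 100.8 = -30.84 kN.
Span BC, ΣM about C: R_B^{BC}·10 = 1850 + 297.8, so R_B^{BC} = 214.8 kN and R_C = 370 − 214.8 = 155.2 kN.
R_B = 100.8 + 214.8 = 315.6 kN.

R_B = 315.6 kN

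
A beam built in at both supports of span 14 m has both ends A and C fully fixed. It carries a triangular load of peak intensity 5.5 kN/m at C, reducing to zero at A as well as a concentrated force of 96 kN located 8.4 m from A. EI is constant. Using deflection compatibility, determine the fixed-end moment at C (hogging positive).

Release both end moments; the primary structure is a simply-supported span AC with redundants M_A and M_C.
On the primary (simply-supported) span, the end slopes from the loading are:
  at A: triangular load, peak 5.5: 7w₀L³/(360EI) = 293.5/EI
  at C: triangular load, peak 5.5: w₀L³/(45EI) = 335.4/EI
  at A: point load 96 at a = 8.4: Pab(L + b)/(6LEI) = 1054/EI
  at C: point load 96 at a = 8.4: Pab(L + a)/(6LEI) = 1204/EI
  θ_A0 = 1347/EI,  θ_C0 = 1540/EI
Flexibility coefficients: a unit moment at one end gives L/(3EI) there and L/(6EI) at the far end, so f₁₁ = f₂₂ = 4.667/EI and f₁₂ = f₂₁ = 2.333/EI.
Compatibility — zero rotation at each built-in end:
  4.667 M_A + 2.333 M_C = 1347
  2.333 M_A + 4.667 M_C = 1540
Solving the pair gives M_A = 165 kN·m and M_C = 247.4 kN·m (hogging).

M_C = 247.4 kN·m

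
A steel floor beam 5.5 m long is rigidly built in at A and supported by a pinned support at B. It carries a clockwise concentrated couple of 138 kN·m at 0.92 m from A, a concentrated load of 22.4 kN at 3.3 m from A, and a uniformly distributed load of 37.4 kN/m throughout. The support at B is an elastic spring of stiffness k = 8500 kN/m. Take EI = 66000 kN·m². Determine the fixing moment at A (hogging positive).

Release the roller at B. Primary structure: cantilever fixed at A.
Free-end deflection of the primary structure under the applied loading (downward +):
  clockwise couple 138 at a = 0.92: M₀a(2L − a)/(2EI) = 639.9/EI
  point load 22.4 at a = 3.3: Pa²(3L − a)/(6EI) = 536.7/EI
  UDL 37.4: wL⁴/(8EI) = 4278/EI
  δ_0 = 5454/EI
Tip deflection under a unit load at B: L³/(3EI) = 55.46/EI.
With EI = 66000 kN·m²: δ_0 = 0.082643 m and δ_{BB} = 0.00084 m/kN.
Compatibility — the spring shortens by R_B/k under the reaction it provides: δ_0 − R_B·δ_{BB} = R_B/k. With 1/k = 0.000118 m/kN, R_B = δ_0 / (δ_{BB} + 1/k) = 0.082643 / (0.00084 + 0.000118) = 86.27 kN.
Moment equilibrium about A: M_A = Σ(load moments about A) − R_B·L = 777.6 − 86.27×5.5 = 303.1 kN·m.

M_A = 303.1 kN·m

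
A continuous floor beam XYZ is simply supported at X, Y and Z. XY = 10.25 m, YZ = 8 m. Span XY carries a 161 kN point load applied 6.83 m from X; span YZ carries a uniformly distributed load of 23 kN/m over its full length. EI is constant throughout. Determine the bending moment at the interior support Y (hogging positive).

Take M_Y as the redundant. Released structure: two simple spans XY and YZ with a hinge at Y.
Discontinuity in slope at Y on the released structure — sum the simple-span end rotations:
  span XY: point load 161 at a = 6.83: Pab(L + a)/(6LEI) = 1044/EI
  span YZ: UDL 23: wL³/(24EI) = 490.7/EI
  relative rotation θ_0 = (1044 + 490.7)/EI = 1535/EI
A unit hogging moment at Y produces rotation L₁/(3EI) + L₂/(3EI) = 6.083/EI.
Compatibility: M_Y·(L₁+L₂)/(3EI) = θ_0, giving M_Y = 252.3 kN·m (hogging).

M_Y = 252.3 kN·m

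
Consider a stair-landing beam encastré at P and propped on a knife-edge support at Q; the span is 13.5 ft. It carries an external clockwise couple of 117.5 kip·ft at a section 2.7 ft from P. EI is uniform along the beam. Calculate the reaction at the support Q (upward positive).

R_Q = 4.7 kip

Release the roller at Q. Primary structure: cantilever fixed at P.
Deflection at Q on the released cantilever, summing each load's contribution:
  clockwise couple 117.5 at a = 2.7: M₀a(2L − a)/(2EI) = 3855/EI
Tip deflection under a unit load at Q: L³/(3EI) = 820.1/EI.
Compatibility at Q: δ_0 − R_Q·δ_{QQ} = 0, so R_Q = 3855/820.1 = 4.7 kip.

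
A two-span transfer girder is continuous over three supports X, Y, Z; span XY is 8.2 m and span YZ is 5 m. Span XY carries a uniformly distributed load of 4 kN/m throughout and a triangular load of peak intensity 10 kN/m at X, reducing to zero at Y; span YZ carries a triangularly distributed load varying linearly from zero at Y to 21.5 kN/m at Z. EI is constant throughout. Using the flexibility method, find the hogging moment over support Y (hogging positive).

Take M_Y as the redundant. Released structure: two simple spans XY and YZ with a hinge at Y.
Rotations at Y on the released spans (each span's end-slope, ×1/EI):
  span XY: UDL 4: wL³/(24EI) = 91.89/EI
  span XY: triangular load, peak 10: 7w₀L³/(360EI) = 107.2/EI
  span YZ: triangular load, peak 21.5: 7w₀L³/(360EI) = 52.26/EI
  relative rotation θ_0 = (199.1 + 52.26)/EI = 251.4/EI
A unit hogging moment at Y produces rotation L₁/(3EI) + L₂/(3EI) = 4.4/EI.
Compatibility: M_Y·(L₁+L₂)/(3EI) = θ_0, giving M_Y = 57.13 kN·m (hogging).

M_Y = 57.13 kN·m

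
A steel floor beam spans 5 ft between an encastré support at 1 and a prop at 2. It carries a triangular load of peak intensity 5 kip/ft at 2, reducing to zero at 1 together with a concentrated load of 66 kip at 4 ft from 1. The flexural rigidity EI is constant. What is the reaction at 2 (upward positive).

Remove the prop at 2; the released (primary) structure is a cantilever built in at 1.
Downward deflection at the released point 2 due to the loads:
  triangular load, peak 5 at the free end: 11w₀L⁴/(120EI) = 286.5/EI
  point load 66 at a = 4: Pa²(3L − a)/(6EI) = 1936/EI
  δ_0 = 2222/EI
Tip deflection under a unit load at 2: L³/(3EI) = 41.67/EI.
The prop prevents deflection at 2: R_2 = δ_0/δ_{22} = 2222/41.67 = 53.34 kip.

R_2 = 53.34 kip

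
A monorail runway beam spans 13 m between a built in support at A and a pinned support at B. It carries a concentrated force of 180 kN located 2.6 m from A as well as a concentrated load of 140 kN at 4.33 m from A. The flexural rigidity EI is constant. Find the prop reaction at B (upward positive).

R_B = 30.79 kN

Take the reaction at B as the redundant and release it; the primary structure is a cantilever fixed at A.
Free-end deflection of the primary structure under the applied loading (downward +):
  point load 180 at a = 2.6: Pa²(3L − a)/(6EI) = 7382/EI
  point load 140 at a = 4.33: Pa²(3L − a)/(6EI) = 15167/EI
  δ_0 = 22549/EI
Tip deflection under a unit load at B: L³/(3EI) = 732.3/EI.
Compatibility at B: δ_0 − R_B·δ_{BB} = 0, so R_B = 22549/732.3 = 30.79 kN.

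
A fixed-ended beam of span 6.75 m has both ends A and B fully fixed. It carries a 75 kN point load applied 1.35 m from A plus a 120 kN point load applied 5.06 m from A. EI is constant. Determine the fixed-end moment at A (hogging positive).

Release both end moments; the primary structure is a simply-supported span AB with redundants M_A and M_B.
End rotations of the released simple span under the applied load (×1/EI):
  at A: point load 75 at a = 1.35: Pab(L + b)/(6LEI) = 164/EI
  at B: point load 75 at a = 1.35: Pab(L + a)/(6LEI) = 109.3/EI
  at A: point load 120 at a = 5.06: Pab(L + b)/(6LEI) = 213.8/EI
  at B: point load 120 at a = 5.06: Pab(L + a)/(6LEI) = 299.2/EI
  θ_A0 = 377.9/EI,  θ_B0 = 408.6/EI
Flexibility coefficients: a unit moment at one end gives L/(3EI) there and L/(6EI) at the far end, so f₁₁ = f₂₂ = 2.25/EI and f₁₂ = f₂₁ = 1.125/EI.
Compatibility — zero rotation at each built-in end:
  2.25 M_A + 1.125 M_B = 377.9
  1.125 M_A + 2.25 M_B = 408.6
Solving the pair gives M_A = 102.9 kN·m and M_B = 130.2 kN·m (hogging).

M_A = 102.9 kN·m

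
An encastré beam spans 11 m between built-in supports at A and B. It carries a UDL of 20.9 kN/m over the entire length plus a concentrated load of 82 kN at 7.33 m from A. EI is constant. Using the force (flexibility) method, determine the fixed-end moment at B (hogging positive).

Release both end moments; the primary structure is a simply-supported span AB with redundants M_A and M_B.
On the primary (simply-supported) span, the end slopes from the loading are:
  at A: UDL 20.9: wL³/(24EI) = 1159/EI
  at B: UDL 20.9: wL³/(24EI) = 1159/EI
  at A: point load 82 at a = 7.33: Pab(L + b)/(6LEI) = 490.3/EI
  at B: point load 82 at a = 7.33: Pab(L + a)/(6LEI) = 612.6/EI
  θ_A0 = 1649/EI,  θ_B0 = 1772/EI
Flexibility coefficients: a unit moment at one end gives L/(3EI) there and L/(6EI) at the far end, so f₁₁ = f₂₂ = 3.667/EI and f₁₂ = f₂₁ = 1.833/EI.
Compatibility — zero rotation at each built-in end:
  3.667 M_A + 1.833 M_B = 1649
  1.833 M_A + 3.667 M_B = 1772
Solving the pair gives M_A = 277.6 kN·m and M_B = 344.4 kN·m (hogging).

M_B = 344.4 kN·m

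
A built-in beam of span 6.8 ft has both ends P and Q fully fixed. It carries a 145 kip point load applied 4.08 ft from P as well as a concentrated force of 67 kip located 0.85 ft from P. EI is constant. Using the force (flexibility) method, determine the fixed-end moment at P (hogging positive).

Release both end moments; the primary structure is a simply-supported span PQ with redundants M_P and M_Q.
Simple-span end rotations at P and Q under the given loads:
  at P: point load 145 at a = 4.08: Pab(L + b)/(6LEI) = 375.5/EI
  at Q: point load 145 at a = 4.08: Pab(L + a)/(6LEI) = 429.1/EI
  at P: point load 67 at a = 0.85: Pab(L + b)/(6LEI) = 105.9/EI
  at Q: point load 67 at a = 0.85: Pab(L + a)/(6LEI) = 63.53/EI
  θ_P0 = 481.4/EI,  θ_Q0 = 492.6/EI
Flexibility coefficients: a unit moment at one end gives L/(3EI) there and L/(6EI) at the far end, so f₁₁ = f₂₂ = 2.267/EI and f₁₂ = f₂₁ = 1.133/EI.
Compatibility — zero rotation at each built-in end:
  2.267 M_P + 1.133 M_Q = 481.4
  1.133 M_P + 2.267 M_Q = 492.6
Solving the pair gives M_P = 138.3 kip·ft and M_Q = 148.2 kip·ft (hogging).

M_P = 138.3 kip·ft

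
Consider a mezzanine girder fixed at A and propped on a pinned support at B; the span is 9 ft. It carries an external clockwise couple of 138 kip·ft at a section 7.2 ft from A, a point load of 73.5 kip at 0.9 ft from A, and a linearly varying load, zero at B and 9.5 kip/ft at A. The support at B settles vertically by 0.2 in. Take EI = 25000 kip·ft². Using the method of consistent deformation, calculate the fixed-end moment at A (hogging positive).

Release the roller at B. Primary structure: cantilever fixed at A.
Deflection at B on the released cantilever, summing each load's contribution:
  clockwise couple 138 at a = 7.2: M₀a(2L − a)/(2EI) = 5365/EI
  point load 73.5 at a = 0.9: Pa²(3L − a)/(6EI) = 259/EI
  triangular load, peak 9.5 at the fixed end: w₀L⁴/(30EI) = 2078/EI
  δ_0 = 7702/EI
Flexibility coefficient — unit upward force at B: δ_{BB} = L³/(3EI) = 243/EI.
With EI = 25000 kip·ft²: δ_0 = 0.30808 ft and δ_{BB} = 0.00972 ft/kip.
Compatibility — the beam at B must follow the support down by 0.01667 ft: δ_0 − R_B·δ_{BB} = 0.01667, so R_B = (0.30808 − 0.01667)/0.00972 = 29.98 kip.
Moment equilibrium about A: M_A = Σ(load moments about A) − R_B·L = 332.4 − 29.98×9 = 62.57 kip·ft.

M_A = 62.57 kip·ft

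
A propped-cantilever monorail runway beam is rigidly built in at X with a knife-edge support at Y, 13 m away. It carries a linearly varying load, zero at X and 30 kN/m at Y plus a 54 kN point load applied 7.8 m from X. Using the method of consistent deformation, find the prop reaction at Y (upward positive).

R_Y = 130.6 kN

Take the reaction at Y as the redundant and release it; the primary structure is a cantilever fixed at X.
Deflection at Y on the released cantilever, summing each load's contribution:
  triangular load, peak 30 at the free end: 11w₀L⁴/(120EI) = 78543/EI
  point load 54 at a = 7.8: Pa²(3L − a)/(6EI) = 17084/EI
  δ_0 = 95627/EI
Flexibility coefficient — unit upward force at Y: δ_{YY} = L³/(3EI) = 732.3/EI.
The prop prevents deflection at Y: R_Y = δ_0/δ_{YY} = 95627/732.3 = 130.6 kN.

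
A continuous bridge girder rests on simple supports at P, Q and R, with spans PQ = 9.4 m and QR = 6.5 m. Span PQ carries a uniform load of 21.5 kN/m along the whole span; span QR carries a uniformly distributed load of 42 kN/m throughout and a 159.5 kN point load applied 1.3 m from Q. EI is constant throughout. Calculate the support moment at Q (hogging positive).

M_Q = 292.1 kN·m

Insert a hinge at Q; M_Q is the redundant, and each span becomes simply supported.
End slopes at the hinge Q, treating each span as simply supported:
  span PQ: UDL 21.5: wL³/(24EI) = 744.1/EI
  span QR: UDL 42: wL³/(24EI) = 480.6/EI
  span QR: point load 159.5 at a = 1.3: Pab(L + b)/(6LEI) = 323.5/EI
  relative rotation θ_0 = (744.1 + 804.1)/EI = 1548/EI
A unit hogging moment at Q produces rotation L₁/(3EI) + L₂/(3EI) = 5.3/EI.
Compatibility: M_Q·(L₁+L₂)/(3EI) = θ_0, giving M_Q = 292.1 kN·m (hogging).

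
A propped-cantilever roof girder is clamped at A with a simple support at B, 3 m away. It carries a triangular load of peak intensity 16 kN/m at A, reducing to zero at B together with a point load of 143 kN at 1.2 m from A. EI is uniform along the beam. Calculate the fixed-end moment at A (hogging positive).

Remove the prop at B; the released (primary) structure is a cantilever built in at A.
Downward deflection at the released point B due to the loads:
  triangular load, peak 16 at the fixed end: w₀L⁴/(30EI) = 43.2/EI
  point load 143 at a = 1.2: Pa²(3L − a)/(6EI) = 267.7/EI
  δ_0 = 310.9/EI
Flexibility coefficient — unit upward force at B: δ_{BB} = L³/(3EI) = 9/EI.
The prop prevents deflection at B: R_B = δ_0/δ_{BB} = 310.9/9 = 34.54 kN.
Moment equilibrium about A: M_A = Σ(load moments about A) − R_B·L = 195.6 − 34.54×3 = 91.97 kN·m.

M_A = 91.97 kN·m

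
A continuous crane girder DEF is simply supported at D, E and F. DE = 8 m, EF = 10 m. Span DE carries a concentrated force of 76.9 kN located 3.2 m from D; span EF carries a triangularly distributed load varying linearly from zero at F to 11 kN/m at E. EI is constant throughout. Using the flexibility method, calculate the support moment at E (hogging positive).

M_E = 86.68 kN·m

Insert a hinge at E; M_E is the redundant, and each span becomes simply supported.
Rotations at E on the released spans (each span's end-slope, ×1/EI):
  span DE: point load 76.9 at a = 3.2: Pab(L + a)/(6LEI) = 275.6/EI
  span EF: triangular load, peak 11: w₀L³/(45EI) = 244.4/EI
  relative rotation θ_0 = (275.6 + 244.4)/EI = 520.1/EI
A unit hogging moment at E produces rotation L₁/(3EI) + L₂/(3EI) = 6/EI.
Slope continuity at E: θ_0 = M_E·6/EI, so M_E = 520.1/6 = 86.68 kN·m (hogging).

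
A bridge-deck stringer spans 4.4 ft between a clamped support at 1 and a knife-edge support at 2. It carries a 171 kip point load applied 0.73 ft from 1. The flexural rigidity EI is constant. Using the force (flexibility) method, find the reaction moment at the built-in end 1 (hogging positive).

M_1 = 95.48 kip·ft

Release the roller at 2. Primary structure: cantilever fixed at 1.
Downward deflection at the released point 2 due to the loads:
  point load 171 at a = 0.73: Pa²(3L − a)/(6EI) = 189.4/EI
Flexibility coefficient — unit upward force at 2: δ_{22} = L³/(3EI) = 28.39/EI.
The prop prevents deflection at 2: R_2 = δ_0/δ_{22} = 189.4/28.39 = 6.67 kip.
Moment equilibrium about 1: M_1 = Σ(load moments about 1) − R_2·L = 124.8 − 6.67×4.4 = 95.48 kip·ft.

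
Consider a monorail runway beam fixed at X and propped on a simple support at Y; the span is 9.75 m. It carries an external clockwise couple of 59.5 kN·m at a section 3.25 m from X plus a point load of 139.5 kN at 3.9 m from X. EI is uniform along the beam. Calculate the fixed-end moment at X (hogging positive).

Choose R_Y as the redundant. The primary structure is the cantilever fixed at X.
Free-end deflection of the primary structure under the applied loading (downward +):
  clockwise couple 59.5 at a = 3.25: M₀a(2L − a)/(2EI) = 1571/EI
  point load 139.5 at a = 3.9: Pa²(3L − a)/(6EI) = 8965/EI
  δ_0 = 10536/EI
Flexibility coefficient — unit upward force at Y: δ_{YY} = L³/(3EI) = 309/EI.
The prop prevents deflection at Y: R_Y = δ_0/δ_{YY} = 10536/309 = 34.1 kN.
Moment equilibrium about X: M_X = Σ(load moments about X) − R_Y·L = 603.5 − 34.1×9.75 = 271.1 kN·m.

M_X = 271.1 kN·m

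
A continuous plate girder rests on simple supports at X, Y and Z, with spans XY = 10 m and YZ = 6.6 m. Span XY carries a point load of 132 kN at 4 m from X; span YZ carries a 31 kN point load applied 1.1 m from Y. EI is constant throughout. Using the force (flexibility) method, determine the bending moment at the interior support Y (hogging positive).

M_Y = 143.9 kN·m

Insert a hinge at Y; M_Y is the redundant, and each span becomes simply supported.
Discontinuity in slope at Y on the released structure — sum the simple-span end rotations:
  span XY: point load 132 at a = 4: Pab(L + a)/(6LEI) = 739.2/EI
  span YZ: point load 31 at a = 1.1: Pab(L + b)/(6LEI) = 57.31/EI
  relative rotation θ_0 = (739.2 + 57.31)/EI = 796.5/EI
A unit hogging moment at Y produces rotation L₁/(3EI) + L₂/(3EI) = 5.533/EI.
Compatibility: M_Y·(L₁+L₂)/(3EI) = θ_0, giving M_Y = 143.9 kN·m (hogging).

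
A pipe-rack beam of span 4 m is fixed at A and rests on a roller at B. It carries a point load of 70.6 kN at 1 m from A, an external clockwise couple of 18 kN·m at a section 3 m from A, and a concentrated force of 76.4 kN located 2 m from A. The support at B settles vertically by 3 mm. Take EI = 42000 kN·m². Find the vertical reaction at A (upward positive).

Take the reaction at B as the redundant and release it; the primary structure is a cantilever fixed at A.
Deflection at B on the released cantilever, summing each load's contribution:
  point load 70.6 at a = 1: Pa²(3L − a)/(6EI) = 129.4/EI
  clockwise couple 18 at a = 3: M₀a(2L − a)/(2EI) = 135/EI
  point load 76.4 at a = 2: Pa²(3L − a)/(6EI) = 509.3/EI
  δ_0 = 773.8/EI
Flexibility coefficient — unit upward force at B: δ_{BB} = L³/(3EI) = 21.33/EI.
With EI = 42000 kN·m²: δ_0 = 0.018423 m and δ_{BB} = 0.000508 m/kN.
Compatibility — the beam at B must follow the support down by 0.003 m: δ_0 − R_B·δ_{BB} = 0.003, so R_B = (0.018423 − 0.003)/0.000508 = 30.36 kN.
Vertical equilibrium: R_A = ΣP − R_B = 147 − 30.36 = 116.6 kN.

R_A = 116.6 kN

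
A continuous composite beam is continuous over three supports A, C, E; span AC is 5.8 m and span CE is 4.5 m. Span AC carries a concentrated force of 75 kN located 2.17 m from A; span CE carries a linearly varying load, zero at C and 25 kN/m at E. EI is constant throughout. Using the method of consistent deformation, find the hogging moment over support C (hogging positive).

Insert a hinge at C; M_C is the redundant, and each span becomes simply supported.
End slopes at the hinge C, treating each span as simply supported:
  span AC: point load 75 at a = 2.17: Pab(L + a)/(6LEI) = 135.3/EI
  span CE: triangular load, peak 25: 7w₀L³/(360EI) = 44.3/EI
  relative rotation θ_0 = (135.3 + 44.3)/EI = 179.6/EI
A unit hogging moment at C produces rotation L₁/(3EI) + L₂/(3EI) = 3.433/EI.
Compatibility: M_C·(L₁+L₂)/(3EI) = θ_0, giving M_C = 52.31 kN·m (hogging).

M_C = 52.31 kN·m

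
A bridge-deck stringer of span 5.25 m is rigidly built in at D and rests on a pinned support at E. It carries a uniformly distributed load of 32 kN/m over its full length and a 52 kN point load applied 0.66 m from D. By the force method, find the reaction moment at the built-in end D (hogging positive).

Choose R_E as the redundant. The primary structure is the cantilever fixed at D.
Free-end deflection of the primary structure under the applied loading (downward +):
  UDL 32: wL⁴/(8EI) = 3039/EI
  point load 52 at a = 0.66: Pa²(3L − a)/(6EI) = 56.97/EI
  δ_0 = 3096/EI
Flexibility coefficient — unit upward force at E: δ_{EE} = L³/(3EI) = 48.23/EI.
Compatibility at E: δ_0 − R_E·δ_{EE} = 0, so R_E = 3096/48.23 = 64.18 kN.
Moment equilibrium about D: M_D = Σ(load moments about D) − R_E·L = 475.3 − 64.18×5.25 = 138.4 kN·m.

M_D = 138.4 kN·m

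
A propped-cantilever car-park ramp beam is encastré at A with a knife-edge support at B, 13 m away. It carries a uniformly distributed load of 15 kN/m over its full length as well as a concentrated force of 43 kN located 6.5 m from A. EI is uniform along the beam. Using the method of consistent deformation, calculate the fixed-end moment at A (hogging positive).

Take the reaction at B as the redundant and release it; the primary structure is a cantilever fixed at A.
Downward deflection at the released point B due to the loads:
  UDL 15: wL⁴/(8EI) = 53552/EI
  point load 43 at a = 6.5: Pa²(3L − a)/(6EI) = 9841/EI
  δ_0 = 63393/EI
Flexibility coefficient — unit upward force at B: δ_{BB} = L³/(3EI) = 732.3/EI.
Compatibility at B: δ_0 − R_B·δ_{BB} = 0, so R_B = 63393/732.3 = 86.56 kN.
Moment equilibrium about A: M_A = Σ(load moments about A) − R_B·L = 1547 − 86.56×13 = 421.7 kN·m.

M_A = 421.7 kN·m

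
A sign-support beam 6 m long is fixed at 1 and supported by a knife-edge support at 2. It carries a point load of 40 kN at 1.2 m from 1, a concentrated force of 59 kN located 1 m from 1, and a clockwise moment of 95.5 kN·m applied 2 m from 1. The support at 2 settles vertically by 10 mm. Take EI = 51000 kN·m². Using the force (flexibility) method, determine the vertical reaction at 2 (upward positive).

Take the reaction at 2 as the redundant and release it; the primary structure is a cantilever fixed at 1.
Primary-structure tip deflection at 2 by superposition:
  point load 40 at a = 1.2: Pa²(3L − a)/(6EI) = 161.3/EI
  point load 59 at a = 1: Pa²(3L − a)/(6EI) = 167.2/EI
  clockwise couple 95.5 at a = 2: M₀a(2L − a)/(2EI) = 955/EI
  δ_0 = 1283/EI
Flexibility coefficient — unit upward force at 2: δ_{22} = L³/(3EI) = 72/EI.
With EI = 51000 kN·m²: δ_0 = 0.025166 m and δ_{22} = 0.001412 m/kN.
Compatibility — the beam at 2 must follow the support down by 0.01 m: δ_0 − R_2·δ_{22} = 0.01, so R_2 = (0.025166 − 0.01)/0.001412 = 10.74 kN.

R_2 = 10.74 kN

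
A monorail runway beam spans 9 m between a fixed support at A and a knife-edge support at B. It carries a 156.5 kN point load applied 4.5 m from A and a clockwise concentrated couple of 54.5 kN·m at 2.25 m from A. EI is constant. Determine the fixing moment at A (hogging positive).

M_A = 282.8 kN·m

Choose R_B as the redundant. The primary structure is the cantilever fixed at A.
Downward deflection at the released point B due to the loads:
  point load 156.5 at a = 4.5: Pa²(3L − a)/(6EI) = 11884/EI
  clockwise couple 54.5 at a = 2.25: M₀a(2L − a)/(2EI) = 965.7/EI
  δ_0 = 12850/EI
Flexibility coefficient — unit upward force at B: δ_{BB} = L³/(3EI) = 243/EI.
The prop prevents deflection at B: R_B = δ_0/δ_{BB} = 12850/243 = 52.88 kN.
Moment equilibrium about A: M_A = Σ(load moments about A) − R_B·L = 758.8 − 52.88×9 = 282.8 kN·m.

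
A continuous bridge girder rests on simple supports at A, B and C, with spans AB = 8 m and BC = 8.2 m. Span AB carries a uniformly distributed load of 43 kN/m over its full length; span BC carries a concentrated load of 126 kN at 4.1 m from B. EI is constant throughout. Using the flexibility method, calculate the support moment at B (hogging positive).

Take M_B as the redundant. Released structure: two simple spans AB and BC with a hinge at B.
Discontinuity in slope at B on the released structure — sum the simple-span end rotations:
  span AB: UDL 43: wL³/(24EI) = 917.3/EI
  span BC: point load 126 at a = 4.1: Pab(L + b)/(6LEI) = 529.5/EI
  relative rotation θ_0 = (917.3 + 529.5)/EI = 1447/EI
A unit hogging moment at B produces rotation L₁/(3EI) + L₂/(3EI) = 5.4/EI.
Compatibility: M_B·(L₁+L₂)/(3EI) = θ_0, giving M_B = 267.9 kN·m (hogging).

M_B = 267.9 kN·m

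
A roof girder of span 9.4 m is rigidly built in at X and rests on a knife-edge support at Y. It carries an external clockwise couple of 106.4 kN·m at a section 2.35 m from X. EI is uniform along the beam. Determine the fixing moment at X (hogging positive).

M_X = 36.58 kN·m

Release the roller at Y. Primary structure: cantilever fixed at X.
Free-end deflection of the primary structure under the applied loading (downward +):
  clockwise couple 106.4 at a = 2.35: M₀a(2L − a)/(2EI) = 2057/EI
Tip deflection under a unit load at Y: L³/(3EI) = 276.9/EI.
The prop prevents deflection at Y: R_Y = δ_0/δ_{YY} = 2057/276.9 = 7.428 kN.
Moment equilibrium about X: M_X = Σ(load moments about X) − R_Y·L = 106.4 − 7.428×9.4 = 36.58 kN·m.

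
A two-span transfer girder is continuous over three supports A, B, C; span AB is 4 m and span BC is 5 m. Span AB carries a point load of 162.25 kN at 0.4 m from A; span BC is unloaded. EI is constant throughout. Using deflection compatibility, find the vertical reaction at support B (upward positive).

Release continuity at B by inserting a hinge; the redundant is the internal moment M_B. The primary structure is two simply-supported spans AB and BC.
Discontinuity in slope at B on the released structure — sum the simple-span end rotations:
  span AB: point load 162.25 at a = 0.4: Pab(L + a)/(6LEI) = 42.83/EI
  relative rotation θ_0 = (42.83 + 0)/EI = 42.83/EI
A unit hogging moment at B produces rotation L₁/(3EI) + L₂/(3EI) = 3/EI.
Slope continuity at B: θ_0 = M_B·3/EI, so M_B = 42.83/3 = 14.28 kN·m (hogging).
Span AB, ΣM about A with M_B applied at B: R_B^{AB}·4 = 64.9 + 14.28, so R_B^{AB} = 19.79 kN and R_A = 162.2 − 19.79 = 142.5 kN.
Span BC, ΣM about C: R_B^{BC}·5 = 0 + 14.28, so R_B^{BC} = 2.856 kN and R_C = 0 − 2.856 = -2.856 kN.
R_B = 19.79 + 2.856 = 22.65 kN.

R_B = 22.65 kN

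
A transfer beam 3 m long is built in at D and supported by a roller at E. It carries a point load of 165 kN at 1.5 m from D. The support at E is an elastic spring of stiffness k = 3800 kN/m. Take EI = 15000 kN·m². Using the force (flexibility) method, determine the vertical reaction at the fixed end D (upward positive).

Remove the prop at E; the released (primary) structure is a cantilever built in at D.
Downward deflection at the released point E due to the loads:
  point load 165 at a = 1.5: Pa²(3L − a)/(6EI) = 464.1/EI
Tip deflection under a unit load at E: L³/(3EI) = 9/EI.
With EI = 15000 kN·m²: δ_0 = 0.030937 m and δ_{EE} = 0.0006 m/kN.
Compatibility — the spring shortens by R_E/k under the reaction it provides: δ_0 − R_E·δ_{EE} = R_E/k. With 1/k = 0.000263 m/kN, R_E = δ_0 / (δ_{EE} + 1/k) = 0.030937 / (0.0006 + 0.000263) = 35.84 kN.
Vertical equilibrium: R_D = ΣP − R_E = 165 − 35.84 = 129.2 kN.

R_D = 129.2 kN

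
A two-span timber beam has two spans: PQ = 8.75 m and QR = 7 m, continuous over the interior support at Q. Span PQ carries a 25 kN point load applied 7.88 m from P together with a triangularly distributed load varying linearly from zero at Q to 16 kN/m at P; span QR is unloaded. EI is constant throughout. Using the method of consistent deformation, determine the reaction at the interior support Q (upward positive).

Release continuity at Q by inserting a hinge; the redundant is the internal moment M_Q. The primary structure is two simply-supported spans PQ and QR.
Discontinuity in slope at Q on the released structure — sum the simple-span end rotations:
  span PQ: point load 25 at a = 7.88: Pab(L + a)/(6LEI) = 54.29/EI
  span PQ: triangular load, peak 16: 7w₀L³/(360EI) = 208.4/EI
  relative rotation θ_0 = (262.7 + 0)/EI = 262.7/EI
A unit hogging moment at Q produces rotation L₁/(3EI) + L₂/(3EI) = 5.25/EI.
Compatibility: M_Q·(L₁+L₂)/(3EI) = θ_0, giving M_Q = 50.04 kN·m (hogging).
Span PQ, ΣM about P with M_Q applied at Q: R_Q^{PQ}·8.75 = 401.2 + 50.04, so R_Q^{PQ} = 51.57 kN and R_P = 95 − 51.57 = 43.43 kN.
Span QR, ΣM about R: R_Q^{QR}·7 = 0 + 50.04, so R_Q^{QR} = 7.149 kN and R_R = 0 − 7.149 = -7.149 kN.
R_Q = 51.57 + 7.149 = 58.72 kN.

R_Q = 58.72 kN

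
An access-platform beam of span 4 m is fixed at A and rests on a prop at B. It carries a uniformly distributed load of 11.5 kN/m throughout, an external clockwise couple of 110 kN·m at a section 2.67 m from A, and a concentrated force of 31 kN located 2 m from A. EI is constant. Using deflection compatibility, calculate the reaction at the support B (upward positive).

R_B = 63.63 kN

Choose R_B as the redundant. The primary structure is the cantilever fixed at A.
Downward deflection at the released point B due to the loads:
  UDL 11.5: wL⁴/(8EI) = 368/EI
  clockwise couple 110 at a = 2.67: M₀a(2L − a)/(2EI) = 782.7/EI
  point load 31 at a = 2: Pa²(3L − a)/(6EI) = 206.7/EI
  δ_0 = 1357/EI
Tip deflection under a unit load at B: L³/(3EI) = 21.33/EI.
The prop prevents deflection at B: R_B = δ_0/δ_{BB} = 1357/21.33 = 63.63 kN.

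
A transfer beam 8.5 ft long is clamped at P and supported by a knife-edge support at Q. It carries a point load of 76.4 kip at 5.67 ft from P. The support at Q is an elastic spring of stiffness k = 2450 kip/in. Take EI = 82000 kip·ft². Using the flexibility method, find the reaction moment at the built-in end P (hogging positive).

Take the reaction at Q as the redundant and release it; the primary structure is a cantilever fixed at P.
Downward deflection at the released point Q due to the loads:
  point load 76.4 at a = 5.67: Pa²(3L − a)/(6EI) = 8118/EI
Tip deflection under a unit load at Q: L³/(3EI) = 204.7/EI.
With EI = 82000 kip·ft²: δ_0 = 0.098996 ft and δ_{QQ} = 0.002496 ft/kip.
Compatibility — the spring shortens by R_Q/k under the reaction it provides: δ_0 − R_Q·δ_{QQ} = R_Q/k. With 1/k = 1/(2450×12) ft/kip = 0.000034 ft/kip, R_Q = δ_0 / (δ_{QQ} + 1/k) = 0.098996 / (0.002496 + 0.000034) = 39.12 kip.
Moment equilibrium about P: M_P = Σ(load moments about P) − R_Q·L = 433.2 − 39.12×8.5 = 100.7 kip·ft.

M_P = 100.7 kip·ft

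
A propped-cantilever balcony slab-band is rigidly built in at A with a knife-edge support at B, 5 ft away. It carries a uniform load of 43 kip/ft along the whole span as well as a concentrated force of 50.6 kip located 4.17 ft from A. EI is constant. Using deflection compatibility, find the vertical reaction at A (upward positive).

R_A = 146.9 kip

Choose R_B as the redundant. The primary structure is the cantilever fixed at A.
Free-end deflection of the primary structure under the applied loading (downward +):
  UDL 43: wL⁴/(8EI) = 3359/EI
  point load 50.6 at a = 4.17: Pa²(3L − a)/(6EI) = 1588/EI
  δ_0 = 4948/EI
Flexibility coefficient — unit upward force at B: δ_{BB} = L³/(3EI) = 41.67/EI.
Compatibility at B: δ_0 − R_B·δ_{BB} = 0, so R_B = 4948/41.67 = 118.7 kip.
Vertical equilibrium: R_A = ΣP − R_B = 265.6 − 118.7 = 146.9 kip.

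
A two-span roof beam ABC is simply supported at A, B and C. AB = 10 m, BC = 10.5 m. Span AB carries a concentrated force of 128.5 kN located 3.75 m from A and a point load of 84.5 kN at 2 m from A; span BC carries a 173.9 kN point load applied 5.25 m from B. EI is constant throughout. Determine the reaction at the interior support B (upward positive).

Insert a hinge at B; M_B is the redundant, and each span becomes simply supported.
End slopes at the hinge B, treating each span as simply supported:
  span AB: point load 128.5 at a = 3.75: Pab(L + a)/(6LEI) = 690.2/EI
  span AB: point load 84.5 at a = 2: Pab(L + a)/(6LEI) = 270.4/EI
  span BC: point load 173.9 at a = 5.25: Pab(L + b)/(6LEI) = 1198/EI
  relative rotation θ_0 = (960.6 + 1198)/EI = 2159/EI
A unit hogging moment at B produces rotation L₁/(3EI) + L₂/(3EI) = 6.833/EI.
Slope continuity at B: θ_0 = M_B·6.833/EI, so M_B = 2159/6.833 = 315.9 kN·m (hogging).
Span AB, ΣM about A with M_B applied at B: R_B^{AB}·10 = 650.9 + 315.9, so R_B^{AB} = 96.68 kN and R_A = 213 − 96.68 = 116.3 kN.
Span BC, ΣM about C: R_B^{BC}·10.5 = 913 + 315.9, so R_B^{BC} = 117 kN and R_C = 173.9 − 117 = 56.86 kN.
R_B = 96.68 + 117 = 213.7 kN.

R_B = 213.7 kN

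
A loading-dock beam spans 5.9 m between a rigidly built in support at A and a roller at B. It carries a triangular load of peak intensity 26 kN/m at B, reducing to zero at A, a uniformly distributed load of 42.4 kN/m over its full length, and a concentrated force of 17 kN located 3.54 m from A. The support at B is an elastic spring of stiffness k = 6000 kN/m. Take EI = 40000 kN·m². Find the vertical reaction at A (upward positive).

Release the roller at B. Primary structure: cantilever fixed at A.
Deflection at B on the released cantilever, summing each load's contribution:
  triangular load, peak 26 at the free end: 11w₀L⁴/(120EI) = 2888/EI
  UDL 42.4: wL⁴/(8EI) = 6422/EI
  point load 17 at a = 3.54: Pa²(3L − a)/(6EI) = 502.8/EI
  δ_0 = 9813/EI
Flexibility coefficient — unit upward force at B: δ_{BB} = L³/(3EI) = 68.46/EI.
With EI = 40000 kN·m²: δ_0 = 0.24532 m and δ_{BB} = 0.001711 m/kN.
Compatibility — the spring shortens by R_B/k under the reaction it provides: δ_0 − R_B·δ_{BB} = R_B/k. With 1/k = 0.000167 m/kN, R_B = δ_0 / (δ_{BB} + 1/k) = 0.24532 / (0.001711 + 0.000167) = 130.6 kN.
Vertical equilibrium: R_A = ΣP − R_B = 343.9 − 130.6 = 213.2 kN.

R_A = 213.2 kN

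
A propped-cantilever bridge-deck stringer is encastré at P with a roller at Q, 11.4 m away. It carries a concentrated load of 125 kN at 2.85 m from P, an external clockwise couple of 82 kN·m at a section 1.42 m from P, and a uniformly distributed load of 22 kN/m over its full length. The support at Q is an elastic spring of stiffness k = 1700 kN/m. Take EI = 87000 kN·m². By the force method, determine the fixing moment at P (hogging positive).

M_P = 759.3 kN·m

Remove the prop at Q; the released (primary) structure is a cantilever built in at P.
Downward deflection at the released point Q due to the loads:
  point load 125 at a = 2.85: Pa²(3L − a)/(6EI) = 5305/EI
  clockwise couple 82 at a = 1.42: M₀a(2L − a)/(2EI) = 1245/EI
  UDL 22: wL⁴/(8EI) = 46446/EI
  δ_0 = 52996/EI
Tip deflection under a unit load at Q: L³/(3EI) = 493.8/EI.
With EI = 87000 kN·m²: δ_0 = 0.60915 m and δ_{QQ} = 0.005676 m/kN.
Compatibility — the spring shortens by R_Q/k under the reaction it provides: δ_0 − R_Q·δ_{QQ} = R_Q/k. With 1/k = 0.000588 m/kN, R_Q = δ_0 / (δ_{QQ} + 1/k) = 0.60915 / (0.005676 + 0.000588) = 97.24 kN.
Moment equilibrium about P: M_P = Σ(load moments about P) − R_Q·L = 1868 − 97.24×11.4 = 759.3 kN·m.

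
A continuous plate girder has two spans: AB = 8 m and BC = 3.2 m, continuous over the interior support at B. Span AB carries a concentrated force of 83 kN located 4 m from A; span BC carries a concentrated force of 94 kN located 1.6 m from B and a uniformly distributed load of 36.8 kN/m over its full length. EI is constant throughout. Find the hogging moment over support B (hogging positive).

M_B = 118.5 kN·m

Take M_B as the redundant. Released structure: two simple spans AB and BC with a hinge at B.
End slopes at the hinge B, treating each span as simply supported:
  span AB: point load 83 at a = 4: Pab(L + a)/(6LEI) = 332/EI
  span BC: point load 94 at a = 1.6: Pab(L + b)/(6LEI) = 60.16/EI
  span BC: UDL 36.8: wL³/(24EI) = 50.24/EI
  relative rotation θ_0 = (332 + 110.4)/EI = 442.4/EI
A unit hogging moment at B produces rotation L₁/(3EI) + L₂/(3EI) = 3.733/EI.
Slope continuity at B: θ_0 = M_B·3.733/EI, so M_B = 442.4/3.733 = 118.5 kN·m (hogging).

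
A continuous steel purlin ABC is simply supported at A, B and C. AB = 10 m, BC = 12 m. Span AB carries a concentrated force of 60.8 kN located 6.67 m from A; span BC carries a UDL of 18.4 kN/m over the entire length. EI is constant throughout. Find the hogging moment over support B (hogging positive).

M_B = 231.8 kN·m

Insert a hinge at B; M_B is the redundant, and each span becomes simply supported.
Rotations at B on the released spans (each span's end-slope, ×1/EI):
  span AB: point load 60.8 at a = 6.67: Pab(L + a)/(6LEI) = 375.2/EI
  span BC: UDL 18.4: wL³/(24EI) = 1325/EI
  relative rotation θ_0 = (375.2 + 1325)/EI = 1700/EI
A unit hogging moment at B produces rotation L₁/(3EI) + L₂/(3EI) = 7.333/EI.
Compatibility: M_B·(L₁+L₂)/(3EI) = θ_0, giving M_B = 231.8 kN·m (hogging).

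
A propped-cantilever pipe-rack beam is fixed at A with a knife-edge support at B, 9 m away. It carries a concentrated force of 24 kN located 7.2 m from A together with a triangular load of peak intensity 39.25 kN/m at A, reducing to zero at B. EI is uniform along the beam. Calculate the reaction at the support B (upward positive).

R_B = 52.22 kN

Choose R_B as the redundant. The primary structure is the cantilever fixed at A.
Downward deflection at the released point B due to the loads:
  point load 24 at a = 7.2: Pa²(3L − a)/(6EI) = 4106/EI
  triangular load, peak 39.25 at the fixed end: w₀L⁴/(30EI) = 8584/EI
  δ_0 = 12690/EI
Tip deflection under a unit load at B: L³/(3EI) = 243/EI.
The prop prevents deflection at B: R_B = δ_0/δ_{BB} = 12690/243 = 52.22 kN.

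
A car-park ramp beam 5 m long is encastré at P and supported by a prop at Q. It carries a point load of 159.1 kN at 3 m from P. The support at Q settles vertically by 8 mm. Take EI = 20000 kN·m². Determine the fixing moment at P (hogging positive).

Release the roller at Q. Primary structure: cantilever fixed at P.
Primary-structure tip deflection at Q by superposition:
  point load 159.1 at a = 3: Pa²(3L − a)/(6EI) = 2864/EI
Tip deflection under a unit load at Q: L³/(3EI) = 41.67/EI.
With EI = 20000 kN·m²: δ_0 = 0.14319 m and δ_{QQ} = 0.002083 m/kN.
Compatibility — the beam at Q must follow the support down by 0.008 m: δ_0 − R_Q·δ_{QQ} = 0.008, so R_Q = (0.14319 − 0.008)/0.002083 = 64.89 kN.
Moment equilibrium about P: M_P = Σ(load moments about P) − R_Q·L = 477.3 − 64.89×5 = 152.8 kN·m.

M_P = 152.8 kN·m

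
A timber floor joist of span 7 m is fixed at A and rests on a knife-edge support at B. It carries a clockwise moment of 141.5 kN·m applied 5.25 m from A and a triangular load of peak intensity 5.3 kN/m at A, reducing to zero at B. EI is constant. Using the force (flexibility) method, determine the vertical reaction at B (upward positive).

R_B = 32.14 kN

Release the roller at B. Primary structure: cantilever fixed at A.
Free-end deflection of the primary structure under the applied loading (downward +):
  clockwise couple 141.5 at a = 5.25: M₀a(2L − a)/(2EI) = 3250/EI
  triangular load, peak 5.3 at the fixed end: w₀L⁴/(30EI) = 424.2/EI
  δ_0 = 3674/EI
Flexibility coefficient — unit upward force at B: δ_{BB} = L³/(3EI) = 114.3/EI.
Compatibility at B: δ_0 − R_B·δ_{BB} = 0, so R_B = 3674/114.3 = 32.14 kN.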